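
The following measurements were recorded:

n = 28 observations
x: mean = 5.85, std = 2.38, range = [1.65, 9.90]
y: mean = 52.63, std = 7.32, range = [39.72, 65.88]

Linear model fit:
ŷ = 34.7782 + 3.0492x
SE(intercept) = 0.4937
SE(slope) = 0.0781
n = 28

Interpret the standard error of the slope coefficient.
SE(slope) = 0.0781 measures the uncertainty in the estimated slope. The coefficient is estimated precisely (SE/|β̂₁| = 2.6%).

SE(β̂₁) = s / √Sxx, where s is the residual standard deviation and Sxx = Σ(x − x̄)². It is the yardstick for how far β̂₁ = 3.0492 could plausibly be from the true slope.

Relative precision:
- SE / |β̂₁| = 0.0781 / 3.0492 = 2.6%
- Rule of thumb (under 20%: precise; 20% to under 50%: moderately precise; 50% or more: imprecise) → precise

Link to the t-test: t = β̂₁ / SE(β̂₁) = 3.0492 / 0.0781 = 39.0423, the statistic for H₀: β₁ = 0.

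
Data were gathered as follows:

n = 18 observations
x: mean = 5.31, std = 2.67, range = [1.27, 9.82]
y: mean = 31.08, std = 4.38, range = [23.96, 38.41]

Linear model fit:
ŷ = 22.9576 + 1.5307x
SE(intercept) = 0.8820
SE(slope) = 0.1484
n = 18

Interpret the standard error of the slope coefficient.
The slope 1.5307 is pinned down to within about ±0.1484 (one SE) by these data — relative uncertainty 9.7%, i.e. precise.

SE(β̂₁) = 0.1484 says: if we drew many samples of n = 18 from the same population and refit each time, the fitted slopes would scatter with a standard deviation of roughly 0.1484 around the true β₁.

Relative precision:
- SE / |β̂₁| = 0.1484 / 1.5307 = 9.7%
- Rule of thumb (under 20%: precise; 20% to under 50%: moderately precise; 50% or more: imprecise) → precise

Rough 95% range (±2 SE): 1.5307 ± 0.2968 → (1.2339, 1.8275).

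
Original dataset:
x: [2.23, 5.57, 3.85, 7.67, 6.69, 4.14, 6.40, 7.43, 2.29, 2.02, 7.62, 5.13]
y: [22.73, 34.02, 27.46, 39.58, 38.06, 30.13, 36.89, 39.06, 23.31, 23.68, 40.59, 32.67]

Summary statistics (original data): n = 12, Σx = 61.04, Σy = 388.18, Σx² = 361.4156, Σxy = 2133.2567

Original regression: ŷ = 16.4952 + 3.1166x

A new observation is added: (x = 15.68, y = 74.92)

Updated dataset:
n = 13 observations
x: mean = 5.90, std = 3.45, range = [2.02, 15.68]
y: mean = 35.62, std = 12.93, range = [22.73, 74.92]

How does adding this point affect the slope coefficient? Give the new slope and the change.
New slope β₁ = 3.7214 versus 3.1166 before: a change of +0.6048 (+19.4%).

The new point has HIGH LEVERAGE: x = 15.68 is far from the original mean x̄ = 61.04/12 ≈ 5.09 (original range [2.02, 7.67]).

Step 1: Update the sums with the new point (n goes from 12 to 13)
Σx  = 61.04 + 15.68 = 76.72
Σy  = 388.18 + 74.92 = 463.10
Σx² = 361.4156 + 15.68² = 361.4156 + 245.8624 = 607.2780
Σxy = 2133.2567 + 15.68×74.92 = 2133.2567 + 1174.7456 = 3308.0023

Step 2: Recompute the slope with b₁ = (nΣxy − ΣxΣy) / (nΣx² − (Σx)²)
Numerator   = 13×3308.0023 − 76.72×463.10 = 43004.0299 − 35529.0320 = 7474.9979
Denominator = 13×607.2780 − 76.72² = 7894.6140 − 5885.9584 = 2008.6556
b₁(new) = 7474.9979 / 2008.6556 = 3.7214

(Same formula on the original sums: (12×2133.2567 − 61.04×388.18) / (12×361.4156 − 61.04²) = 1904.5732 / 611.1056 = 3.1166, matching the given fit.)

Step 3: Change in slope
Δβ₁ = 3.7214 − 3.1166 = +0.6048
Relative change = +0.6048 / 3.1166 × 100% = +19.4%
→ the slope increases when the point is added.

A high-leverage point only changes the slope if it is off the original line; here y = 74.92 is above the original trend, so the slope increases.
In practice: check such a point for data-entry or measurement error; examine leverage (hᵢ) and Cook's distance rather than deleting it automatically.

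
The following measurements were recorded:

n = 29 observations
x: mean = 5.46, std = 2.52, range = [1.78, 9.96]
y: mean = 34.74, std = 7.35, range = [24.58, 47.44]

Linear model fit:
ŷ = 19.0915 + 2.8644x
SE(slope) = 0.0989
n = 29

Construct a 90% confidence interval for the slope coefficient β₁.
The 90% CI for β₁ is (2.6959, 3.0329)

Confidence interval for the slope:

The 90% CI for β₁ is: β̂₁ ± t*(α/2, n-2) × SE(β̂₁)

Step 1: Find critical t-value
- Confidence level = 0.9
- Degrees of freedom = n - 2 = 29 - 2 = 27
- t*(α/2, 27) = 1.7033

Step 2: Calculate margin of error
Margin = 1.7033 × 0.0989 = 0.1685

Step 3: Construct interval
CI = 2.8644 ± 0.1685
CI = (2.6959, 3.0329)

Interpretation: We are 90% confident that the true slope β₁ lies between 2.6959 and 3.0329.
Both endpoints are positive, so the data support a genuinely positive slope at this confidence level.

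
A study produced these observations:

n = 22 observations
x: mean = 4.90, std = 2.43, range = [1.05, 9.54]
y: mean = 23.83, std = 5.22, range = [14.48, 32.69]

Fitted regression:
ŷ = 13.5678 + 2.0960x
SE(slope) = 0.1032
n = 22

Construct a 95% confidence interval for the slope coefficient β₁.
The 95% CI for β₁ is (1.8807, 2.3113)

Confidence interval for the slope:

The 95% CI for β₁ is: β̂₁ ± t*(α/2, n-2) × SE(β̂₁)

Step 1: Find critical t-value
- Confidence level = 0.95
- Degrees of freedom = n - 2 = 22 - 2 = 20
- t*(α/2, 20) = 2.0860

Step 2: Calculate margin of error
Margin = 2.0860 × 0.1032 = 0.2153

Step 3: Construct interval
CI = 2.0960 ± 0.2153
CI = (1.8807, 2.3113)

Interpretation: each one-unit increase in x is associated with a change in mean y of between 1.8807 and 2.3113, with 95% confidence.
Both endpoints are positive, so the data support a genuinely positive slope at this confidence level.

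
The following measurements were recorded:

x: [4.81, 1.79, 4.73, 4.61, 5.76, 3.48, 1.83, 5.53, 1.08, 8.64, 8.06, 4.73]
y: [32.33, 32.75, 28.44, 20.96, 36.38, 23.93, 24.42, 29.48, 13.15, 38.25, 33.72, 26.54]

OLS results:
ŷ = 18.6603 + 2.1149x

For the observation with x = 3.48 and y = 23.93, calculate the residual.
Residual = -2.0902

The residual is the difference between the actual value and the predicted value:

Residual = y - ŷ

Step 1: Calculate predicted value
ŷ = 18.6603 + 2.1149 × 3.48
ŷ = 26.0202

Step 2: Calculate residual
Residual = 23.93 - 26.0202
Residual = -2.0902

Interpretation: the model overestimates the actual value by 2.0902 at this point (negative residual → observation lies below the fitted line).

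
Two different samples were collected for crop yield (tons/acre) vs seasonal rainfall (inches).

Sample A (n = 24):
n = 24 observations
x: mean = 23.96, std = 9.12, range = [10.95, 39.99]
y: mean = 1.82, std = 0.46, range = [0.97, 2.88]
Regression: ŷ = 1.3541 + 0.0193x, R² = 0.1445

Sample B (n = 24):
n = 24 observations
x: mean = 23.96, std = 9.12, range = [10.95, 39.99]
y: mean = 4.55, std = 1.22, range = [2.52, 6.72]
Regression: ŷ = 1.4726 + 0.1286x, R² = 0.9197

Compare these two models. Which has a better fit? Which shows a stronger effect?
Model B has the better fit (R² = 0.9197 vs 0.1445). Model B shows the stronger effect (|β₁| = 0.1286 vs 0.0193).

Model Comparison:

Which explains more variance? (R²)
- Model A: R² = 0.1445 → 14.45% of variance in crop yield explained
- Model B: R² = 0.9197 → 91.97% of variance in crop yield explained
- 0.9197 > 0.1445 → Model B has the better fit

Effect size (slope magnitude):
- Model A: β₁ = 0.0193 → predicted crop yield rises 0.0193 tons/acre per additional inch of rainfall
- Model B: β₁ = 0.1286 → predicted crop yield rises 0.1286 tons/acre per additional inch of rainfall
- |0.0193| < |0.1286| → Model B shows the stronger marginal effect

Notes:
- The two samples could reflect different populations, time periods, or measurement quality.
- A better fit (higher R²) doesn't necessarily mean a more important relationship.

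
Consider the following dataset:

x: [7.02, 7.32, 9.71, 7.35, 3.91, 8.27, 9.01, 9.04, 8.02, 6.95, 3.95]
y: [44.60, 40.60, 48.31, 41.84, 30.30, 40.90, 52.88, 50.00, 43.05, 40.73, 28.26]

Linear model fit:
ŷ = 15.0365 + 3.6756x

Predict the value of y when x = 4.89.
ŷ = 33.0102

Plug x = 4.89 into the fitted line:

ŷ = 15.0365 + 3.6756 × 4.89
ŷ = 15.0365 + 17.9737
ŷ = 33.0102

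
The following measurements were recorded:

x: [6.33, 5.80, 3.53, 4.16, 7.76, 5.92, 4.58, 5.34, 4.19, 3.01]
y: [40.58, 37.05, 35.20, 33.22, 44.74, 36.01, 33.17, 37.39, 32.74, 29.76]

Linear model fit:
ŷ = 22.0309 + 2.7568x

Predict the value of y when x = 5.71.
ŷ = 37.7722

Plug x = 5.71 into the fitted line:

ŷ = 22.0309 + 2.7568 × 5.71
ŷ = 22.0309 + 15.7413
ŷ = 37.7722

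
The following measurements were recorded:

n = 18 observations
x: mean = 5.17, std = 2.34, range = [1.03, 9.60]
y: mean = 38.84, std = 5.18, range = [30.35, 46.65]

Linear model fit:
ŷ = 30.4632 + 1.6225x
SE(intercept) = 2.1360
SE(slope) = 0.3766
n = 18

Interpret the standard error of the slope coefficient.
SE(slope) = 0.3766 measures the uncertainty in the estimated slope. The coefficient is estimated with moderate precision (SE/|β̂₁| = 23.2%).

SE(β̂₁) = 0.3766 says: if we drew many samples of n = 18 from the same population and refit each time, the fitted slopes would scatter with a standard deviation of roughly 0.3766 around the true β₁.

Relative precision:
- SE / |β̂₁| = 0.3766 / 1.6225 = 23.2%
- Rule of thumb (under 20%: precise; 20% to under 50%: moderately precise; 50% or more: imprecise) → moderately precise

Link to the t-test: t = β̂₁ / SE(β̂₁) = 1.6225 / 0.3766 = 4.3083, the statistic for H₀: β₁ = 0.

What drives SE(β̂₁): wider spread of x values → smaller SE; more residual scatter → larger SE; larger n (here n = 18) → smaller SE.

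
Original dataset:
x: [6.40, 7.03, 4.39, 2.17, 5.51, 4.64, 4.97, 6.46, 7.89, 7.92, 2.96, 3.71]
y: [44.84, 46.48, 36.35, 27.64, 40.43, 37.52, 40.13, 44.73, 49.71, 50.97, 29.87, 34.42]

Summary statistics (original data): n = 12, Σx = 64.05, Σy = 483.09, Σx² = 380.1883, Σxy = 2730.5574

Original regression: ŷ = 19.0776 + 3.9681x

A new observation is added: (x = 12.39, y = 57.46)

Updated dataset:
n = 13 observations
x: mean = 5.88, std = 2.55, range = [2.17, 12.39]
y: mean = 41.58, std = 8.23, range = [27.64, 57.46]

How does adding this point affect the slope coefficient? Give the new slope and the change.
The slope changes from 3.9681 to 3.1348 (change of -0.8333, or -21.0%).

The new point has HIGH LEVERAGE: x = 12.39 is far from the original mean x̄ = 64.05/12 ≈ 5.34 (original range [2.17, 7.92]).

Step 1: Update the sums with the new point (n goes from 12 to 13)
Σx  = 64.05 + 12.39 = 76.44
Σy  = 483.09 + 57.46 = 540.55
Σx² = 380.1883 + 12.39² = 380.1883 + 153.5121 = 533.7004
Σxy = 2730.5574 + 12.39×57.46 = 2730.5574 + 711.9294 = 3442.4868

Step 2: Recompute the slope with b₁ = (nΣxy − ΣxΣy) / (nΣx² − (Σx)²)
Numerator   = 13×3442.4868 − 76.44×540.55 = 44752.3284 − 41319.6420 = 3432.6864
Denominator = 13×533.7004 − 76.44² = 6938.1052 − 5843.0736 = 1095.0316
b₁(new) = 3432.6864 / 1095.0316 = 3.1348

(Same formula on the original sums: (12×2730.5574 − 64.05×483.09) / (12×380.1883 − 64.05²) = 1824.7743 / 459.8571 = 3.9681, matching the given fit.)

Step 3: Change in slope
Δβ₁ = 3.1348 − 3.9681 = -0.8333
Relative change = -0.8333 / 3.9681 × 100% = -21.0%
→ the slope decreases when the point is added.

A high-leverage point only changes the slope if it is off the original line; here y = 57.46 is below the original trend, so the slope decreases.
In practice: refit with and without it and report both if conclusions differ.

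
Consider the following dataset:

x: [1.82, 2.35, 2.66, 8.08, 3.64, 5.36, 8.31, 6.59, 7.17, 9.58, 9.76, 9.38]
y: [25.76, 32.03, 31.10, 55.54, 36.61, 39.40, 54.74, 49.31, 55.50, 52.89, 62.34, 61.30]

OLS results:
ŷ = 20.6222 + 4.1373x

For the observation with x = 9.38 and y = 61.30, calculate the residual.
Residual = 1.8699

The residual is the difference between the actual value and the predicted value:

Residual = y - ŷ

Step 1: Calculate predicted value
ŷ = 20.6222 + 4.1373 × 9.38
ŷ = 59.4301

Step 2: Calculate residual
Residual = 61.30 - 59.4301
Residual = 1.8699

Sign check: y > ŷ, so the point is above the line and the fit underestimates here.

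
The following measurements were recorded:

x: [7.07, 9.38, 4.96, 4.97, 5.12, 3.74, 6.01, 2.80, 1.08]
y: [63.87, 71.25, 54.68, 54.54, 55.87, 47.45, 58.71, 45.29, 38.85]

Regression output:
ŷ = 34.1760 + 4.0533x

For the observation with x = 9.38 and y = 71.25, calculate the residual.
Residual = -0.9460

The residual is the difference between the actual value and the predicted value:

Residual = y - ŷ

Step 1: Calculate predicted value
ŷ = 34.1760 + 4.0533 × 9.38
ŷ = 72.1960

Step 2: Calculate residual
Residual = 71.25 - 72.1960
Residual = -0.9460

Sign check: y < ŷ, so the point is below the line and the fit overestimates here.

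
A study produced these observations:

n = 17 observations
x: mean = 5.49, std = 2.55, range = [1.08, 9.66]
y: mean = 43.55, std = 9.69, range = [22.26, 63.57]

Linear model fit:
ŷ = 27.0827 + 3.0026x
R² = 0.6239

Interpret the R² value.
About 62.39% of the variability in y is accounted for by the regression on x (R² = 0.6239) — a moderate linear fit.

R² = 1 − SS_res/SS_tot compares the residual scatter to the total scatter of y about its mean.

Here R² = 0.6239:
- Explained: 62.39% of the variation in y
- Unexplained (residual): 100% − 62.39% = 37.61%
- Rule of thumb (below 0.3 weak; 0.3 to below 0.7 moderate; 0.7 and above strong) → moderate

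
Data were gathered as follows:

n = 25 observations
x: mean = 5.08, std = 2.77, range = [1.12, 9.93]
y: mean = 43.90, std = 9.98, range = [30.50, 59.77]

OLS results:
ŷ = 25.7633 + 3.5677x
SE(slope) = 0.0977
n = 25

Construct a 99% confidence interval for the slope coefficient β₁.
The 99% CI for β₁ is (3.2934, 3.8420)

Confidence interval for the slope:

The 99% CI for β₁ is: β̂₁ ± t*(α/2, n-2) × SE(β̂₁)

Step 1: Find critical t-value
- Confidence level = 0.99
- Degrees of freedom = n - 2 = 25 - 2 = 23
- t*(α/2, 23) = 2.8073

Step 2: Calculate margin of error
Margin = 2.8073 × 0.0977 = 0.2743

Step 3: Construct interval
CI = 3.5677 ± 0.2743
CI = (3.2934, 3.8420)

Interpretation: We are 99% confident that the true slope β₁ lies between 3.2934 and 3.8420.
Both endpoints are positive, so the data support a genuinely positive slope at this confidence level.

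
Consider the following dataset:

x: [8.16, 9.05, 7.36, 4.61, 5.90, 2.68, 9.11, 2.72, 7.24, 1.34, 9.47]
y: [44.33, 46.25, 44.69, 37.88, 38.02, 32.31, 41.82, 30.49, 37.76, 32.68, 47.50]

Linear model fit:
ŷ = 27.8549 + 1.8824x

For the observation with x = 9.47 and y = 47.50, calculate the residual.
Residual = 1.8188

The residual is the difference between the actual value and the predicted value:

Residual = y - ŷ

Step 1: Calculate predicted value
ŷ = 27.8549 + 1.8824 × 9.47
ŷ = 45.6812

Step 2: Calculate residual
Residual = 47.50 - 45.6812
Residual = 1.8188

The residual is positive, so the observed y = 47.50 sits above the regression line (the line underestimates it by 1.8188).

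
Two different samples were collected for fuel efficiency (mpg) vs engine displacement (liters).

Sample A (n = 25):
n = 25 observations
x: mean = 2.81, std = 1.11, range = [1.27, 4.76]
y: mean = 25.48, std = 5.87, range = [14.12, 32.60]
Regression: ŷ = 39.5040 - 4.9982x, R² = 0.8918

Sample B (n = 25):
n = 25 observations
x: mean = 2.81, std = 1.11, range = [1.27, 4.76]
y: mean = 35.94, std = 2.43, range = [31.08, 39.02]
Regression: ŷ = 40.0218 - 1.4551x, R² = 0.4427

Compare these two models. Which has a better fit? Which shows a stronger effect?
Model A has the better fit (R² = 0.8918 vs 0.4427). Model A shows the stronger effect (|β₁| = 4.9982 vs 1.4551).

Model Comparison:

Goodness of fit (R²):
- Model A: R² = 0.8918 → 89.18% of variance in fuel efficiency explained
- Model B: R² = 0.4427 → 44.27% of variance in fuel efficiency explained
- 0.8918 > 0.4427 → Model A has the better fit

Effect size (slope magnitude):
- Model A: β₁ = -4.9982 → predicted fuel efficiency falls 4.9982 mpg per additional liter of engine displacement
- Model B: β₁ = -1.4551 → predicted fuel efficiency falls 1.4551 mpg per additional liter of engine displacement
- |-4.9982| > |-1.4551| → Model A shows the stronger marginal effect

Note: The two samples could reflect different populations, time periods, or measurement quality.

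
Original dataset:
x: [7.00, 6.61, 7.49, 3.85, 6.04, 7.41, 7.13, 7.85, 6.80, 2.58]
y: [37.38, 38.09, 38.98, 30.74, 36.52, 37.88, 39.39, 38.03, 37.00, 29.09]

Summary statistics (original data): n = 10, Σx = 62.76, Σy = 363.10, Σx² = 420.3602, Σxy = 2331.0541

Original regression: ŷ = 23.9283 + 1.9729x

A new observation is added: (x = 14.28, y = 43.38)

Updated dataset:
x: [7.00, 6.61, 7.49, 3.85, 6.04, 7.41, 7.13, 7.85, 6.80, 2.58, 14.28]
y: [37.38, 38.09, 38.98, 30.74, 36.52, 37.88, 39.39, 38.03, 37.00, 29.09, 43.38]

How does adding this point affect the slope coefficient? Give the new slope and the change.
Adding the point moves β₁ from 1.9729 to 1.2238, i.e. it decreases by 0.7491 (-38.0%).

x = 14.28 lies well outside the original x-range [2.58, 7.85] (x̄ ≈ 6.28), so this observation has high leverage and can move the slope substantially.

Step 1: Update the sums with the new point (n goes from 10 to 11)
Σx  = 62.76 + 14.28 = 77.04
Σy  = 363.10 + 43.38 = 406.48
Σx² = 420.3602 + 14.28² = 420.3602 + 203.9184 = 624.2786
Σxy = 2331.0541 + 14.28×43.38 = 2331.0541 + 619.4664 = 2950.5205

Step 2: Recompute the slope with b₁ = (nΣxy − ΣxΣy) / (nΣx² − (Σx)²)
Numerator   = 11×2950.5205 − 77.04×406.48 = 32455.7255 − 31315.2192 = 1140.5063
Denominator = 11×624.2786 − 77.04² = 6867.0646 − 5935.1616 = 931.9030
b₁(new) = 1140.5063 / 931.9030 = 1.2238

(Same formula on the original sums: (10×2331.0541 − 62.76×363.10) / (10×420.3602 − 62.76²) = 522.3850 / 264.7844 = 1.9729, matching the given fit.)

Step 3: Change in slope
Δβ₁ = 1.2238 − 1.9729 = -0.7491
Relative change = -0.7491 / 1.9729 × 100% = -38.0%
→ the slope decreases when the point is added.

Because the point sits below the extension of the original line at a high-leverage x, it tilts the fit down.
In practice: check such a point for data-entry or measurement error; examine leverage (hᵢ) and Cook's distance rather than deleting it automatically.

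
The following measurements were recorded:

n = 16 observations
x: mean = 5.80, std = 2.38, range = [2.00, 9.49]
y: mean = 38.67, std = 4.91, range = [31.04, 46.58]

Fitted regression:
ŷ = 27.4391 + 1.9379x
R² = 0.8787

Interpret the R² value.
The model explains 87.87% of the variance in y (R² = 0.8787), leaving 12.13% unexplained; the fit is strong.

R² = 1 − SS_res/SS_tot compares the residual scatter to the total scatter of y about its mean.

Here R² = 0.8787:
- Explained: 87.87% of the variation in y
- Unexplained (residual): 100% − 87.87% = 12.13%
- Rule of thumb (below 0.3 weak; 0.3 to below 0.7 moderate; 0.7 and above strong) → strong

Note: R² says nothing about causation, and a high R² does not by itself mean the linear form is appropriate — check the residuals.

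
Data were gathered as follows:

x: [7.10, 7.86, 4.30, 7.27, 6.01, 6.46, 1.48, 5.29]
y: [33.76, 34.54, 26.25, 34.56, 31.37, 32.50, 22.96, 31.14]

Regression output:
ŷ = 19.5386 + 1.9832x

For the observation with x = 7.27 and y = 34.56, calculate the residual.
Residual = 0.6035

The residual is the difference between the actual value and the predicted value:

Residual = y - ŷ

Step 1: Calculate predicted value
ŷ = 19.5386 + 1.9832 × 7.27
ŷ = 33.9565

Step 2: Calculate residual
Residual = 34.56 - 33.9565
Residual = 0.6035

Sign check: y > ŷ, so the point is above the line and the fit underestimates here.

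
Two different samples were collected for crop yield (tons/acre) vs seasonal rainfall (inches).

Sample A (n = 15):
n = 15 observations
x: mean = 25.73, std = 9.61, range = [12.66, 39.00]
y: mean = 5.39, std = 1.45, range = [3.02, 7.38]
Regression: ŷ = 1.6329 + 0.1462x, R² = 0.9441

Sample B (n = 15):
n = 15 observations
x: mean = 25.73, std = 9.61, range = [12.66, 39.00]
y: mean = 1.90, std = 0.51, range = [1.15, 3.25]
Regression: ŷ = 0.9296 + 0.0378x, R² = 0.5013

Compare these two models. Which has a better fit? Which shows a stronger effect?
Model A has the better fit (R² = 0.9441 vs 0.5013). Model A shows the stronger effect (|β₁| = 0.1462 vs 0.0378).

Model Comparison:

Which explains more variance? (R²)
- Model A: R² = 0.9441 → 94.41% of variance in crop yield explained
- Model B: R² = 0.5013 → 50.13% of variance in crop yield explained
- 0.9441 > 0.5013 → Model A has the better fit

Effect size (slope magnitude):
- Model A: β₁ = 0.1462 → predicted crop yield rises 0.1462 tons/acre per additional inch of rainfall
- Model B: β₁ = 0.0378 → predicted crop yield rises 0.0378 tons/acre per additional inch of rainfall
- |0.1462| > |0.0378| → Model A shows the stronger marginal effect

Note: A steeper slope doesn't make a better model if the scatter around the line is large.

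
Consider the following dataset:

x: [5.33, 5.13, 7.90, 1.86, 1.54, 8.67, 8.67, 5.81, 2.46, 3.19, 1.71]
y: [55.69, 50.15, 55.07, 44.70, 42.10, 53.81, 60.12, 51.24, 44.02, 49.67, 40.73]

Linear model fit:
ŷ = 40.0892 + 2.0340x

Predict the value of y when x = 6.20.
ŷ = 52.7000

x = 6.20 lies inside the observed range [1.54, 8.67], so the fitted equation applies directly:

ŷ = 40.0892 + 2.0340 × 6.20
ŷ = 40.0892 + 12.6108
ŷ = 52.7000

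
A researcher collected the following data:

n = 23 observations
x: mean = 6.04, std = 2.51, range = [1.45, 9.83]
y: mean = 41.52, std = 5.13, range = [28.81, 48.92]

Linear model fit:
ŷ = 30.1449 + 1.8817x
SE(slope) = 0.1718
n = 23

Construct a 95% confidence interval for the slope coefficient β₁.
The 95% CI for β₁ is (1.5244, 2.2390)

Confidence interval for the slope:

The 95% CI for β₁ is: β̂₁ ± t*(α/2, n-2) × SE(β̂₁)

Step 1: Find critical t-value
- Confidence level = 0.95
- Degrees of freedom = n - 2 = 23 - 2 = 21
- t*(α/2, 21) = 2.0796

Step 2: Calculate margin of error
Margin = 2.0796 × 0.1718 = 0.3573

Step 3: Construct interval
CI = 1.8817 ± 0.3573
CI = (1.5244, 2.2390)

Interpretation: each one-unit increase in x is associated with a change in mean y of between 1.5244 and 2.2390, with 95% confidence.
The interval does not include 0, suggesting a significant linear relationship.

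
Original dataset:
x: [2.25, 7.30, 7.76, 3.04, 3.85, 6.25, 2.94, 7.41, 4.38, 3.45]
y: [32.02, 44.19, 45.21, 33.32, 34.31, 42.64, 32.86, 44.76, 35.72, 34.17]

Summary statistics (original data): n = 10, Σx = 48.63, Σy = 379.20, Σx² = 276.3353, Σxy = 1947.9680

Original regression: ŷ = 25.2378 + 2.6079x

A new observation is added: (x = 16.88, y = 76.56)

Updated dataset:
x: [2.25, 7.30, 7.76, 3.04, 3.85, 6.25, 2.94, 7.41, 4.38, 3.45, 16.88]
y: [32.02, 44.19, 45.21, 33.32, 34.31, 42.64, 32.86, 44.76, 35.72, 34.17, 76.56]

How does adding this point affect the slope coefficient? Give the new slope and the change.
Adding the point moves β₁ from 2.6079 to 3.0740, i.e. it increases by 0.4661 (+17.9%).

x = 16.88 lies well outside the original x-range [2.25, 7.76] (x̄ ≈ 4.86), so this observation has high leverage and can move the slope substantially.

Step 1: Update the sums with the new point (n goes from 10 to 11)
Σx  = 48.63 + 16.88 = 65.51
Σy  = 379.20 + 76.56 = 455.76
Σx² = 276.3353 + 16.88² = 276.3353 + 284.9344 = 561.2697
Σxy = 1947.9680 + 16.88×76.56 = 1947.9680 + 1292.3328 = 3240.3008

Step 2: Recompute the slope with b₁ = (nΣxy − ΣxΣy) / (nΣx² − (Σx)²)
Numerator   = 11×3240.3008 − 65.51×455.76 = 35643.3088 − 29856.8376 = 5786.4712
Denominator = 11×561.2697 − 65.51² = 6173.9667 − 4291.5601 = 1882.4066
b₁(new) = 5786.4712 / 1882.4066 = 3.0740

(Same formula on the original sums: (10×1947.9680 − 48.63×379.20) / (10×276.3353 − 48.63²) = 1039.1840 / 398.4761 = 2.6079, matching the given fit.)

Step 3: Change in slope
Δβ₁ = 3.0740 − 2.6079 = +0.4661
Relative change = +0.4661 / 2.6079 × 100% = +17.9%
→ the slope increases when the point is added.

Because the point sits above the extension of the original line at a high-leverage x, it tilts the fit up.
In practice: check such a point for data-entry or measurement error; examine leverage (hᵢ) and Cook's distance rather than deleting it automatically.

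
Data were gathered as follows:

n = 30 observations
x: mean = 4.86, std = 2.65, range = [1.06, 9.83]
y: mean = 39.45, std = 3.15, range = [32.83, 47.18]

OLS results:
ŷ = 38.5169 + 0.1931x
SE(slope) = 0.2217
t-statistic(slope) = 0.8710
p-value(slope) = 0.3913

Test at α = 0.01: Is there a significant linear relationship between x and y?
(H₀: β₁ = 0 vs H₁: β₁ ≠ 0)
Fail to reject H₀: p-value = 0.3913 ≥ α = 0.01. The linear relationship is not significant at the 1% level.

Hypothesis test for the slope coefficient:

H₀: β₁ = 0 (no linear relationship)
H₁: β₁ ≠ 0 (linear relationship exists)

Test statistic: t = β̂₁ / SE(β̂₁) = 0.1931 / 0.2217 = 0.8710

The p-value (0.3913) is the probability, under H₀, of a t-statistic at least as extreme as |t| = 0.8710 (two-sided, df = n − 2 = 28).

Decision rule: reject H₀ if p-value < α.
p-value = 0.3913 ≥ α = 0.01 → fail to reject H₀.

There is not sufficient evidence at the 1% significance level to conclude that a linear relationship exists between x and y.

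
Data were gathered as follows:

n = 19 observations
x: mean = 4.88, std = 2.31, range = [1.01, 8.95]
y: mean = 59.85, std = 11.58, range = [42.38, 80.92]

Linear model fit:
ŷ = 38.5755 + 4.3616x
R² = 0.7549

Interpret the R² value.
R² = 0.7549 means 75.49% of the variation in y is explained by the linear relationship with x. This indicates a strong fit.

The coefficient of determination R² is the fraction of the total variation in y that the fitted line accounts for.

Here R² = 0.7549:
- Explained: 75.49% of the variation in y
- Unexplained (residual): 100% − 75.49% = 24.51%
- Rule of thumb (below 0.3 weak; 0.3 to below 0.7 moderate; 0.7 and above strong) → strong

Note: R² never decreases when predictors are added, so it should not be used alone to compare models of different size.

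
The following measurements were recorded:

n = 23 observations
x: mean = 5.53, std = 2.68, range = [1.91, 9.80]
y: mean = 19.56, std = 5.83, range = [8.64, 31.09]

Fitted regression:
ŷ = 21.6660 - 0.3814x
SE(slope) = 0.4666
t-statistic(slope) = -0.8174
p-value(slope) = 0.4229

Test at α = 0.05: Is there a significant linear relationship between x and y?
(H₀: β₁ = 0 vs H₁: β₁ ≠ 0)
Fail to reject H₀: p-value = 0.4229 ≥ α = 0.05. The linear relationship is not significant at the 5% level.

Hypothesis test for the slope coefficient:

H₀: β₁ = 0 (no linear relationship)
H₁: β₁ ≠ 0 (linear relationship exists)

Test statistic: t = β̂₁ / SE(β̂₁) = -0.3814 / 0.4666 = -0.8174

The p-value (0.4229) is the probability, under H₀, of a t-statistic at least as extreme as |t| = 0.8174 (two-sided, df = n − 2 = 21).

Decision rule: reject H₀ if p-value < α.
p-value = 0.4229 ≥ α = 0.05 → fail to reject H₀.

There is not sufficient evidence at the 5% significance level to conclude that a linear relationship exists between x and y.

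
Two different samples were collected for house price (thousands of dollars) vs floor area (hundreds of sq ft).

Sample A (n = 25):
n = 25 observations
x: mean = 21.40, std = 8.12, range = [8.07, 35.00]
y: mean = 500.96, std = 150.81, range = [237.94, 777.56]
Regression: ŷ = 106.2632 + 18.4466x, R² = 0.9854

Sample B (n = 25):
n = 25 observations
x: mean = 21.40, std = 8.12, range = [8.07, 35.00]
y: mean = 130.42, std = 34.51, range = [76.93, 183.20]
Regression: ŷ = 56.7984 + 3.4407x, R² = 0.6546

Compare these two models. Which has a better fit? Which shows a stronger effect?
Model A has the better fit (R² = 0.9854 vs 0.6546). Model A shows the stronger effect (|β₁| = 18.4466 vs 3.4407).

Model Comparison:

Which explains more variance? (R²)
- Model A: R² = 0.9854 → 98.54% of variance in house price explained
- Model B: R² = 0.6546 → 65.46% of variance in house price explained
- 0.9854 > 0.6546 → Model A has the better fit

Which has the larger per-hundred sq ft effect? (|β₁|)
- Model A: β₁ = 18.4466 → predicted house price rises 18.4466 thousand dollars per additional hundred sq ft of floor area
- Model B: β₁ = 3.4407 → predicted house price rises 3.4407 thousand dollars per additional hundred sq ft of floor area
- |18.4466| > |3.4407| → Model A shows the stronger marginal effect

Notes:
- The two samples could reflect different populations, time periods, or measurement quality.
- A better fit (higher R²) doesn't necessarily mean a more important relationship.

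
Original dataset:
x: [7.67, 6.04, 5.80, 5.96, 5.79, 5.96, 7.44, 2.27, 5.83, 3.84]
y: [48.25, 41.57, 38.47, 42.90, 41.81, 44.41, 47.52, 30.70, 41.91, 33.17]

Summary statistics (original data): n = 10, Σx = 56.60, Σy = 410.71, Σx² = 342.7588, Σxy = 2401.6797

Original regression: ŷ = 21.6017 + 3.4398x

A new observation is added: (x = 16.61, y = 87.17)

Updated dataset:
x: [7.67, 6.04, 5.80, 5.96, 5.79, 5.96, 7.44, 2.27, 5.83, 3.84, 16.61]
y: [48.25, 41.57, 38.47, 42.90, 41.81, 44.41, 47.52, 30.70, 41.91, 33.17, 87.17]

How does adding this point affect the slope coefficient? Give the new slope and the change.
The slope changes from 3.4398 to 4.0787 (change of +0.6389, or +18.6%).

x = 16.61 lies well outside the original x-range [2.27, 7.67] (x̄ ≈ 5.66), so this observation has high leverage and can move the slope substantially.

Step 1: Update the sums with the new point (n goes from 10 to 11)
Σx  = 56.60 + 16.61 = 73.21
Σy  = 410.71 + 87.17 = 497.88
Σx² = 342.7588 + 16.61² = 342.7588 + 275.8921 = 618.6509
Σxy = 2401.6797 + 16.61×87.17 = 2401.6797 + 1447.8937 = 3849.5734

Step 2: Recompute the slope with b₁ = (nΣxy − ΣxΣy) / (nΣx² − (Σx)²)
Numerator   = 11×3849.5734 − 73.21×497.88 = 42345.3074 − 36449.7948 = 5895.5126
Denominator = 11×618.6509 − 73.21² = 6805.1599 − 5359.7041 = 1445.4558
b₁(new) = 5895.5126 / 1445.4558 = 4.0787

(Same formula on the original sums: (10×2401.6797 − 56.60×410.71) / (10×342.7588 − 56.60²) = 770.6110 / 224.0280 = 3.4398, matching the given fit.)

Step 3: Change in slope
Δβ₁ = 4.0787 − 3.4398 = +0.6389
Relative change = +0.6389 / 3.4398 × 100% = +18.6%
→ the slope increases when the point is added.

Because the point sits above the extension of the original line at a high-leverage x, it tilts the fit up.
In practice: investigate whether it comes from the same population as the rest of the sample.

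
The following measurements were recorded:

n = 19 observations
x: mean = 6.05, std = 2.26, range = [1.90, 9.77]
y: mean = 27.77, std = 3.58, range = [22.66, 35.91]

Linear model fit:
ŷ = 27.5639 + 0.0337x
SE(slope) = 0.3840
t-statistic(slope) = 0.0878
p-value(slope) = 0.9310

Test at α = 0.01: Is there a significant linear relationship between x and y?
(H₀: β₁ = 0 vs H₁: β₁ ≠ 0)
Since p-value = 0.9310 ≥ α = 0.01, fail to reject H₀ — the slope is not significantly different from 0.

Hypothesis test for the slope coefficient:

H₀: β₁ = 0 (no linear relationship)
H₁: β₁ ≠ 0 (linear relationship exists)

Test statistic: t = β̂₁ / SE(β̂₁) = 0.0337 / 0.3840 = 0.0878

The p-value (0.9310) is the probability, under H₀, of a t-statistic at least as extreme as |t| = 0.0878 (two-sided, df = n − 2 = 17).

Decision rule: reject H₀ if p-value < α.
p-value = 0.9310 ≥ α = 0.01 → fail to reject H₀.

Conclusion: the linear association between x and y is not significant at the 1% level.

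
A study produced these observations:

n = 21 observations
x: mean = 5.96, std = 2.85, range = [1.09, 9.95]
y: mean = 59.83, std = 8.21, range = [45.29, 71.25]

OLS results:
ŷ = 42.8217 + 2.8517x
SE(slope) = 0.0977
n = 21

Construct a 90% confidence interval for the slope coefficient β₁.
The 90% CI for β₁ is (2.6828, 3.0206)

Confidence interval for the slope:

The 90% CI for β₁ is: β̂₁ ± t*(α/2, n-2) × SE(β̂₁)

Step 1: Find critical t-value
- Confidence level = 0.9
- Degrees of freedom = n - 2 = 21 - 2 = 19
- t*(α/2, 19) = 1.7291

Step 2: Calculate margin of error
Margin = 1.7291 × 0.0977 = 0.1689

Step 3: Construct interval
CI = 2.8517 ± 0.1689
CI = (2.6828, 3.0206)

Interpretation: We are 90% confident that the true slope β₁ lies between 2.6828 and 3.0206.
Both endpoints are positive, so the data support a genuinely positive slope at this confidence level.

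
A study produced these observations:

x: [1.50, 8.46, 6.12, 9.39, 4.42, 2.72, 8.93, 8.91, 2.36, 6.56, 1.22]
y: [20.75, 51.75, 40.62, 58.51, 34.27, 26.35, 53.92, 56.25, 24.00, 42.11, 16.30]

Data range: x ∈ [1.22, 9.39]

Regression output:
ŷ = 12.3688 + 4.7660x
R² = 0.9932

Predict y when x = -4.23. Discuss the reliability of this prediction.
The equation gives ŷ = -7.7914; however x = -4.23 is 5.45 units below the observed range, so this extrapolated value should not be trusted.

Prediction calculation:
ŷ = 12.3688 + 4.7660 × (-4.23)
ŷ = -7.7914

Reliability:
- Data range: x ∈ [1.22, 9.39]
- Prediction point: x = -4.23 is 5.45 units below the observed range → this is EXTRAPOLATION, not interpolation

Why that matters here:
- There are no observations near this x to validate the fitted line there
- The standard error of prediction grows with (x − x̄)², and x = -4.23 is far from x̄ = 5.51

A defensible statement: 'if the linear trend continued to x = -4.23, y would be about -7.7914' — the premise is untested.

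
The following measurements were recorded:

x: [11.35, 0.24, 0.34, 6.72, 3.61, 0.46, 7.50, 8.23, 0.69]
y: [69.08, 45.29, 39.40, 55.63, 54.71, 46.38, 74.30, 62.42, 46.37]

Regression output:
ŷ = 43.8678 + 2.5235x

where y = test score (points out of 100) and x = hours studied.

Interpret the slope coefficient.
An increase of one hour in study time is associated with a 2.5235 points increase in predicted test score.

The slope β₁ = 2.5235 gives the rate at which the fitted test score changes with study time.

Interpretation:
- Study time up by 1 hour → predicted test score increases by 2.5235 points
- This is a linear approximation: the same per-unit change is assumed across the whole observed x range

(β₀ = 43.8678 is the fitted value at x = 0 and is not part of the slope interpretation.)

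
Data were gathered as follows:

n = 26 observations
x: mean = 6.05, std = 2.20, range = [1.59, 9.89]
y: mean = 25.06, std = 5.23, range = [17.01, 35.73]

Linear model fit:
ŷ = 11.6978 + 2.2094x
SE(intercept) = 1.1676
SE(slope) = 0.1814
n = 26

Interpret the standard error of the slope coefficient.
SE(β̂₁) = 0.1814 is the estimated standard deviation of the slope estimate across repeated samples; relative to β̂₁ = 2.2094 that is 8.2%, a precise estimate.

SE(β̂₁) = 0.1814 says: if we drew many samples of n = 26 from the same population and refit each time, the fitted slopes would scatter with a standard deviation of roughly 0.1814 around the true β₁.

Relative precision:
- SE / |β̂₁| = 0.1814 / 2.2094 = 8.2%
- Rule of thumb (under 20%: precise; 20% to under 50%: moderately precise; 50% or more: imprecise) → precise

Link to interval estimation: a confidence interval for β₁ is β̂₁ ± t* × 0.1814, so SE sets the half-width per unit of t*.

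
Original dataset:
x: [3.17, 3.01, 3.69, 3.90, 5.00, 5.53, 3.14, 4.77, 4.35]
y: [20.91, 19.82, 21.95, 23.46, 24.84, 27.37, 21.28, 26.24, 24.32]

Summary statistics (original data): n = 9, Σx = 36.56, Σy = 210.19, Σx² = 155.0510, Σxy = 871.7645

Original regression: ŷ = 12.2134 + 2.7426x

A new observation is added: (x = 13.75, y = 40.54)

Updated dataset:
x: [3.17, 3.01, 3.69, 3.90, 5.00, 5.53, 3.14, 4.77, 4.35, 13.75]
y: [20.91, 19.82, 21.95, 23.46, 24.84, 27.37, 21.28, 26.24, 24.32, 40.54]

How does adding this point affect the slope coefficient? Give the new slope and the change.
Adding the point moves β₁ from 2.7426 to 1.8435, i.e. it decreases by 0.8991 (-32.8%).

The new point has HIGH LEVERAGE: x = 13.75 is far from the original mean x̄ = 36.56/9 ≈ 4.06 (original range [3.01, 5.53]).

Step 1: Update the sums with the new point (n goes from 9 to 10)
Σx  = 36.56 + 13.75 = 50.31
Σy  = 210.19 + 40.54 = 250.73
Σx² = 155.0510 + 13.75² = 155.0510 + 189.0625 = 344.1135
Σxy = 871.7645 + 13.75×40.54 = 871.7645 + 557.4250 = 1429.1895

Step 2: Recompute the slope with b₁ = (nΣxy − ΣxΣy) / (nΣx² − (Σx)²)
Numerator   = 10×1429.1895 − 50.31×250.73 = 14291.8950 − 12614.2263 = 1677.6687
Denominator = 10×344.1135 − 50.31² = 3441.1350 − 2531.0961 = 910.0389
b₁(new) = 1677.6687 / 910.0389 = 1.8435

(Same formula on the original sums: (9×871.7645 − 36.56×210.19) / (9×155.0510 − 36.56²) = 161.3341 / 58.8254 = 2.7426, matching the given fit.)

Step 3: Change in slope
Δβ₁ = 1.8435 − 2.7426 = -0.8991
Relative change = -0.8991 / 2.7426 × 100% = -32.8%
→ the slope decreases when the point is added.

A high-leverage point only changes the slope if it is off the original line; here y = 40.54 is below the original trend, so the slope decreases.
In practice: refit with and without it and report both if conclusions differ.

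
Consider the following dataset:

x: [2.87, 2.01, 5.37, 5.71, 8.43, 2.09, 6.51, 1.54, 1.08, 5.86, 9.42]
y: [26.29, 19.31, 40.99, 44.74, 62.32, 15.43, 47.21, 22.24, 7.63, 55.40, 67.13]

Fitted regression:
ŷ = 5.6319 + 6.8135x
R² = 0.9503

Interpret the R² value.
The model explains 95.03% of the variance in y (R² = 0.9503), leaving 4.97% unexplained; the fit is strong.

R² = 1 − SS_res/SS_tot compares the residual scatter to the total scatter of y about its mean.

Here R² = 0.9503:
- Explained: 95.03% of the variation in y
- Unexplained (residual): 100% − 95.03% = 4.97%
- Rule of thumb (below 0.3 weak; 0.3 to below 0.7 moderate; 0.7 and above strong) → strong

Note: R² never decreases when predictors are added, so it should not be used alone to compare models of different size.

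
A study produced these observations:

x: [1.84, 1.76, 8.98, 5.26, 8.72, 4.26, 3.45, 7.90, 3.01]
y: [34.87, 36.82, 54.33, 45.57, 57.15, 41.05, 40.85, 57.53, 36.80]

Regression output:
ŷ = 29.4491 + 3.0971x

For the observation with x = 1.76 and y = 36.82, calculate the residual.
Residual = 1.9200

The residual is the difference between the actual value and the predicted value:

Residual = y - ŷ

Step 1: Calculate predicted value
ŷ = 29.4491 + 3.0971 × 1.76
ŷ = 34.9000

Step 2: Calculate residual
Residual = 36.82 - 34.9000
Residual = 1.9200

The residual is positive, so the observed y = 36.82 sits above the regression line (the line underestimates it by 1.9200).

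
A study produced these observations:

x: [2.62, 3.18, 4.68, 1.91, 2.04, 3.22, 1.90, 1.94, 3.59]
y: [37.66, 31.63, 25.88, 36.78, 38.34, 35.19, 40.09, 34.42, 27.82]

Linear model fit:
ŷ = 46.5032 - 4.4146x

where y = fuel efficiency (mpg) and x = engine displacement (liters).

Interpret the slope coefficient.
An increase of one liter in engine displacement is associated with a 4.4146 mpg decrease in predicted fuel efficiency.

β₁ = -4.4146 is the change in predicted fuel efficiency (mpg) per additional liter of engine displacement.

Interpretation:
- Engine displacement up by 1 liter → predicted fuel efficiency decreases by 4.4146 mpg
- The effect is assumed constant over the observed range of x (linearity)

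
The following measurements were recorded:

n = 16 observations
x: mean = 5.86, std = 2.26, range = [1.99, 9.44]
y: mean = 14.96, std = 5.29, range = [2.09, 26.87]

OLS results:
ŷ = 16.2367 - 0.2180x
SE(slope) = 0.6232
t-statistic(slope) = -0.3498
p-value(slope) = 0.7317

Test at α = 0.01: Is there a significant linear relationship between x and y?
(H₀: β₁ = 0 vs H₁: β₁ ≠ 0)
Fail to reject H₀: p-value = 0.7317 ≥ α = 0.01. The linear relationship is not significant at the 1% level.

Hypothesis test for the slope coefficient:

H₀: β₁ = 0 (no linear relationship)
H₁: β₁ ≠ 0 (linear relationship exists)

Test statistic: t = β̂₁ / SE(β̂₁) = -0.2180 / 0.6232 = -0.3498

With df = 14, the two-sided p-value for |t| = 0.3498 is 0.7317.

Decision rule: reject H₀ if p-value < α.
p-value = 0.7317 ≥ α = 0.01 → fail to reject H₀.

Conclusion: the linear association between x and y is not significant at the 1% level.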